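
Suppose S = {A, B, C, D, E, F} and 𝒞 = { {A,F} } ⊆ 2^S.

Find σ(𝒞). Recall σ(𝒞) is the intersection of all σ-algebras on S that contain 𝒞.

Answer: σ(𝒞) = { {}, {A,F}, {B,C,D,E}, S }

Derivation:
Initial family (3 sets): { {}, {A,F}, S }.
Iteration 1 (1 new):
  {B,C,D,E}  = S∖{A,F}
  |family| = 4
After Iteration 2 the family is unchanged; done.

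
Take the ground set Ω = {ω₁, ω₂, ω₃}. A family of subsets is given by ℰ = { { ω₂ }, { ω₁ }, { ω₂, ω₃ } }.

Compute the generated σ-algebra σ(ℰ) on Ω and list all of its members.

Answer: σ(ℰ) = { {  }, { ω₁ }, { ω₂ }, { ω₃ }, { ω₁, ω₂ }, { ω₁, ω₃ }, { ω₂, ω₃ }, Ω }

Check:
Start: ℰ ∪ {∅, Ω} = { {  }, { ω₁ }, { ω₂ }, { ω₂, ω₃ }, Ω }.
Step 1: 2 new —
  { ω₁, ω₂ }  = { ω₂ } ∪ { ω₁ }
  { ω₁, ω₃ }  = { ω₂ }ᶜ
  |family| = 7
Step 2: +1 →
  { ω₃ }  = { ω₁, ω₂ }ᶜ
  |family| = 8
Step 3: closed — nothing new.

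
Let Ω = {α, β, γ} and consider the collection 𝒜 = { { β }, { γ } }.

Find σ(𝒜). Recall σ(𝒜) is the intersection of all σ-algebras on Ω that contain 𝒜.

Begin from { {}, { β }, { γ }, Ω } (that is, 𝒜 plus ∅ and Ω).
Pass 1: 3 new —
  { α, β }  = { γ }ᶜ
  { α, γ }  = { β }ᶜ
  { β, γ }  = { γ } ∪ { β }
Pass 2: 1 new —
  { α }  = { β, γ }ᶜ
After Pass 3 the family is unchanged; done.

Therefore σ(𝒜) = { {}, { α }, { β }, { γ }, { α, β }, { α, γ }, { β, γ }, Ω } (|σ(𝒜)| = 8).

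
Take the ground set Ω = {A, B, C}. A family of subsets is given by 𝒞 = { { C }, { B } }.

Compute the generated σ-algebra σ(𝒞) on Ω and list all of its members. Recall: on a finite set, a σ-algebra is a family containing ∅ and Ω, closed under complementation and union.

Start: 𝒞 ∪ {∅, Ω} = { ∅, { B }, { C }, Ω }.
Iteration 1 adds 3:
  { A, B }  = { C }ᶜ
  { A, C }  = { B }ᶜ
  { B, C }  = { C } ∪ { B }
  (now 7)
Iteration 2 adds 1:
  { A }  = { B, C }ᶜ
  (now 8)
Iteration 3 adds nothing — fixpoint reached.

σ(𝒞) = { ∅, { A }, { B }, { C }, { A, B }, { A, C }, { B, C }, Ω }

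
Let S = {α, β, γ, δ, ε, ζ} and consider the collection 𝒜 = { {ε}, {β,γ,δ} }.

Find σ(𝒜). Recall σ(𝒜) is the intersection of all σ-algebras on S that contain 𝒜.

Take S₀ = 𝒜 ∪ {∅, S} = { ∅, {ε}, {β,γ,δ}, S }.
Step 1. New:
  {α,ε,ζ}  = {β,γ,δ}ᶜ
  {β,γ,δ,ε}  = {ε} ∪ {β,γ,δ}
  {α,β,γ,δ,ζ}  = {ε}ᶜ
  [7 total]
Step 2 adds 1:
  {α,ζ}  = {β,γ,δ,ε}ᶜ
  [8 total]
Step 3 adds nothing — fixpoint reached.

σ(𝒜) = { ∅, {ε}, {α,ζ}, {α,ε,ζ}, {β,γ,δ}, {β,γ,δ,ε}, {α,β,γ,δ,ζ}, S }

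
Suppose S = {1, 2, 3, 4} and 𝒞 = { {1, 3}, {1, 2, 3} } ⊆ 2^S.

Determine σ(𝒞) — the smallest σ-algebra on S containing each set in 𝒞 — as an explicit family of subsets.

σ(𝒞) (8 sets): { {}, {2}, {4}, {1, 3}, {2, 4}, {1, 2, 3}, {1, 3, 4}, S }

Working:
Initial family (4 sets): { {}, {1, 3}, {1, 2, 3}, S }.
Pass 1 adds 2:
  {4}  = {1, 2, 3}ᶜ
  {2, 4}  = {1, 3}ᶜ
  (now 6)
Pass 2 (1 new):
  {1, 3, 4}  = {1, 3} ∪ {4}
  (now 7)
Pass 3: 1 new —
  {2}  = {1, 3, 4}ᶜ
  (now 8)
Pass 4 adds nothing — fixpoint reached.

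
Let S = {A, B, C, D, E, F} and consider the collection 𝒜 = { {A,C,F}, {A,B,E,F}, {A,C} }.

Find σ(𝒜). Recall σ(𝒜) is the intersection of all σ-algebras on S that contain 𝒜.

Take S₀ = 𝒜 ∪ {∅, S} = { ∅, {A,C}, {A,C,F}, {A,B,E,F}, S }.
Pass 1: +4 →
  {C,D}  = S∖{A,B,E,F}
  {B,D,E}  = S∖{A,C,F}
  {B,D,E,F}  = S∖{A,C}
  {A,B,C,E,F}  = {A,C} ∪ {A,B,E,F}
  (now 9)
Pass 2 (7 new):
  {D}  = S∖{A,B,C,E,F}
  {A,C,D}  = {C,D} ∪ {A,C}
  {A,C,D,F}  = {C,D} ∪ {A,C,F}
  {B,C,D,E}  = {C,D} ∪ {B,D,E}
  {A,B,C,D,E}  = {A,C} ∪ {B,D,E}
  {A,B,D,E,F}  = {B,D,E,F} ∪ {A,B,E,F}
  {B,C,D,E,F}  = {C,D} ∪ {B,D,E,F}
  (now 16)
Pass 3. New:
  {A}  = S∖{B,C,D,E,F}
  {C}  = S∖{A,B,D,E,F}
  {F}  = S∖{A,B,C,D,E}
  {A,F}  = S∖{B,C,D,E}
  {B,E}  = S∖{A,C,D,F}
  {B,E,F}  = S∖{A,C,D}
  (now 22)
Pass 4: +10 →
  {A,D}  = {A} ∪ {D}
  {C,F}  = {F} ∪ {C}
  {D,F}  = {F} ∪ {D}
  {A,B,E}  = {B,E} ∪ {A}
  {A,D,F}  = {A,F} ∪ {D}
  {B,C,E}  = {B,E} ∪ {C}
  {C,D,F}  = {C,D} ∪ {F}
  {A,B,C,E}  = {B,E} ∪ {A,C}
  {A,B,D,E}  = {A} ∪ {B,D,E}
  {B,C,E,F}  = {B,E,F} ∪ {C}
  (now 32)
Pass 5: closed — nothing new.

σ(𝒜) = { ∅, {A}, {C}, {D}, {F}, {A,C}, {A,D}, {A,F}, {B,E}, {C,D}, {C,F}, {D,F}, {A,B,E}, {A,C,D}, {A,C,F}, {A,D,F}, {B,C,E}, {B,D,E}, {B,E,F}, {C,D,F}, {A,B,C,E}, {A,B,D,E}, {A,B,E,F}, {A,C,D,F}, {B,C,D,E}, {B,C,E,F}, {B,D,E,F}, {A,B,C,D,E}, {A,B,C,E,F}, {A,B,D,E,F}, {B,C,D,E,F}, S }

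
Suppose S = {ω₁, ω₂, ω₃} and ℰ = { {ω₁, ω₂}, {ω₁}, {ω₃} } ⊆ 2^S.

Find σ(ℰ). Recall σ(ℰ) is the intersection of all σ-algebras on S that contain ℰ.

Begin from { {}, {ω₁}, {ω₃}, {ω₁, ω₂}, S } (that is, ℰ plus ∅ and S).
Iteration 1 adds 2:
  {ω₁, ω₃}  = {ω₃} ∪ {ω₁}
  {ω₂, ω₃}  = {ω₁}ᶜ
  (now 7)
Iteration 2 (1 new):
  {ω₂}  = {ω₁, ω₃}ᶜ
  (now 8)
Iteration 3: no new sets; the family is a σ-algebra.

|σ(ℰ)| = 8.  σ(ℰ) = { {}, {ω₁}, {ω₂}, {ω₃}, {ω₁, ω₂}, {ω₁, ω₃}, {ω₂, ω₃}, S }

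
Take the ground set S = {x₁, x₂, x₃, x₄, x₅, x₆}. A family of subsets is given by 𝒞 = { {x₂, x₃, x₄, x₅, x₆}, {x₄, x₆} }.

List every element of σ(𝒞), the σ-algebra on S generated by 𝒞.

|σ(𝒞)| = 8.  σ(𝒞) = { {}, {x₁}, {x₄, x₆}, {x₁, x₄, x₆}, {x₂, x₃, x₅}, {x₁, x₂, x₃, x₅}, {x₂, x₃, x₄, x₅, x₆}, S }

Derivation:
Seed the family with 𝒞 together with ∅ and S: { {}, {x₄, x₆}, {x₂, x₃, x₄, x₅, x₆}, S }.
Step 1 (2 new):
  {x₁}  = S∖{x₂, x₃, x₄, x₅, x₆}
  {x₁, x₂, x₃, x₅}  = S∖{x₄, x₆}
Step 2 adds 1:
  {x₁, x₄, x₆}  = {x₄, x₆} ∪ {x₁}
Step 3 adds 1:
  {x₂, x₃, x₅}  = S∖{x₁, x₄, x₆}
Step 4: stable.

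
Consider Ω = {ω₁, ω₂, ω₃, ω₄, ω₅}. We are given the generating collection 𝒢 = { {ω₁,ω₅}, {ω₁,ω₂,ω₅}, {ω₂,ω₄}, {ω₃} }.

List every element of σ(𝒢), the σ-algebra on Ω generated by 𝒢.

Seed the family with 𝒢 together with ∅ and Ω: { {}, {ω₃}, {ω₁,ω₅}, {ω₂,ω₄}, {ω₁,ω₂,ω₅}, Ω }.
Step 1 adds 5:
  {ω₃,ω₄}  = ᶜ of {ω₁,ω₂,ω₅}
  {ω₁,ω₃,ω₅}  = ᶜ of {ω₂,ω₄}
  {ω₂,ω₃,ω₄}  = ᶜ of {ω₁,ω₅}
  {ω₁,ω₂,ω₃,ω₅}  = {ω₃} ∪ {ω₁,ω₂,ω₅}
  {ω₁,ω₂,ω₄,ω₅}  = ᶜ of {ω₃}
  (now 11)
Step 2: 2 new —
  {ω₄}  = ᶜ of {ω₁,ω₂,ω₃,ω₅}
  {ω₁,ω₃,ω₄,ω₅}  = {ω₃,ω₄} ∪ {ω₁,ω₃,ω₅}
  (now 13)
Step 3 adds 2:
  {ω₂}  = ᶜ of {ω₁,ω₃,ω₄,ω₅}
  {ω₁,ω₄,ω₅}  = {ω₁,ω₅} ∪ {ω₄}
  (now 15)
Step 4 (1 new):
  {ω₂,ω₃}  = ᶜ of {ω₁,ω₄,ω₅}
  (now 16)
After Step 5 the family is unchanged; done.

|σ(𝒢)| = 16.  σ(𝒢) = { {}, {ω₂}, {ω₃}, {ω₄}, {ω₁,ω₅}, {ω₂,ω₃}, {ω₂,ω₄}, {ω₃,ω₄}, {ω₁,ω₂,ω₅}, {ω₁,ω₃,ω₅}, {ω₁,ω₄,ω₅}, {ω₂,ω₃,ω₄}, {ω₁,ω₂,ω₃,ω₅}, {ω₁,ω₂,ω₄,ω₅}, {ω₁,ω₃,ω₄,ω₅}, Ω }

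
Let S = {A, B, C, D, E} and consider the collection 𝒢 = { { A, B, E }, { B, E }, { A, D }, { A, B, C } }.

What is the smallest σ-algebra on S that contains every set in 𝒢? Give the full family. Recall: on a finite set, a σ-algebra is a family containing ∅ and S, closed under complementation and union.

Answer: σ(𝒢) = { {}, { A }, { B }, { C }, { D }, { E }, { A, B }, { A, C }, { A, D }, { A, E }, { B, C }, { B, D }, { B, E }, { C, D }, { C, E }, { D, E }, { A, B, C }, { A, B, D }, { A, B, E }, { A, C, D }, { A, C, E }, { A, D, E }, { B, C, D }, { B, C, E }, { B, D, E }, { C, D, E }, { A, B, C, D }, { A, B, C, E }, { A, B, D, E }, { A, C, D, E }, { B, C, D, E }, S }

Trace:
Seed the family with 𝒢 together with ∅ and S: { {}, { A, D }, { B, E }, { A, B, C }, { A, B, E }, S }.
Iteration 1: 7 new —
  { C, D }  = ᶜ of { A, B, E }
  { D, E }  = ᶜ of { A, B, C }
  { A, C, D }  = ᶜ of { B, E }
  { B, C, E }  = ᶜ of { A, D }
  { A, B, C, D }  = { A, D } ∪ { A, B, C }
  { A, B, C, E }  = { A, B, E } ∪ { A, B, C }
  { A, B, D, E }  = { A, B, E } ∪ { A, D }
  [13 total]
Iteration 2: 8 new —
  { C }  = ᶜ of { A, B, D, E }
  { D }  = ᶜ of { A, B, C, E }
  { E }  = ᶜ of { A, B, C, D }
  { A, D, E }  = { D, E } ∪ { A, D }
  { B, D, E }  = { B, E } ∪ { D, E }
  { C, D, E }  = { C, D } ∪ { D, E }
  { A, C, D, E }  = { D, E } ∪ { A, C, D }
  { B, C, D, E }  = { B, E } ∪ { C, D }
  [21 total]
Iteration 3 adds 6:
  { A }  = ᶜ of { B, C, D, E }
  { B }  = ᶜ of { A, C, D, E }
  { A, B }  = ᶜ of { C, D, E }
  { A, C }  = ᶜ of { B, D, E }
  { B, C }  = ᶜ of { A, D, E }
  { C, E }  = { E } ∪ { C }
  [27 total]
Iteration 4. New:
  { A, E }  = { E } ∪ { A }
  { B, D }  = { B } ∪ { D }
  { A, B, D }  = ᶜ of { C, E }
  { A, C, E }  = { E } ∪ { A, C }
  { B, C, D }  = { C, D } ∪ { B }
  [32 total]
Iteration 5: already closed under ᶜ and ∪.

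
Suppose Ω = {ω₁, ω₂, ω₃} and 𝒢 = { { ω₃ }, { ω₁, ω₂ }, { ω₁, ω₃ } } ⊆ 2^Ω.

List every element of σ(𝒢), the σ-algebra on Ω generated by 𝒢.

Take S₀ = 𝒢 ∪ {∅, Ω} = { ∅, { ω₃ }, { ω₁, ω₂ }, { ω₁, ω₃ }, Ω }.
Step 1 (1 new):
  { ω₂ }  = complement { ω₁, ω₃ }
  |family| = 6
Step 2 (1 new):
  { ω₂, ω₃ }  = { ω₃ } ∪ { ω₂ }
  |family| = 7
Step 3 (1 new):
  { ω₁ }  = complement { ω₂, ω₃ }
  |family| = 8
Step 4: closed — nothing new.

Therefore σ(𝒢) = { ∅, { ω₁ }, { ω₂ }, { ω₃ }, { ω₁, ω₂ }, { ω₁, ω₃ }, { ω₂, ω₃ }, Ω } (|σ(𝒢)| = 8).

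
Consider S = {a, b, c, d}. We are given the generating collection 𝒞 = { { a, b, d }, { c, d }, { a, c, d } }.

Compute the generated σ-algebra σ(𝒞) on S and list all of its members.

σ(𝒞) = { ∅, { a }, { b }, { c }, { d }, { a, b }, { a, c }, { a, d }, { b, c }, { b, d }, { c, d }, { a, b, c }, { a, b, d }, { a, c, d }, { b, c, d }, S }

Derivation:
Begin from { ∅, { c, d }, { a, b, d }, { a, c, d }, S } (that is, 𝒞 plus ∅ and S).
Round 1: +3 →
  { b }  = complement { a, c, d }
  { c }  = complement { a, b, d }
  { a, b }  = complement { c, d }
  |family| = 8
Round 2 adds 3:
  { b, c }  = { c } ∪ { b }
  { a, b, c }  = { c } ∪ { a, b }
  { b, c, d }  = { b } ∪ { c, d }
  |family| = 11
Round 3: +3 →
  { a }  = complement { b, c, d }
  { d }  = complement { a, b, c }
  { a, d }  = complement { b, c }
  |family| = 14
Round 4: 2 new —
  { a, c }  = { c } ∪ { a }
  { b, d }  = { d } ∪ { b }
  |family| = 16
Round 5: closed — nothing new.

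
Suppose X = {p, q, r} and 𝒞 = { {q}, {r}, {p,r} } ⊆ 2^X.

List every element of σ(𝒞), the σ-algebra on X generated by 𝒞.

σ(𝒞) = { ∅, {p}, {q}, {r}, {p,q}, {p,r}, {q,r}, X }

Derivation:
Begin from { ∅, {q}, {r}, {p,r}, X } (that is, 𝒞 plus ∅ and X).
Pass 1: +2 →
  {p,q}  = ᶜ of {r}
  {q,r}  = {r} ∪ {q}
Pass 2 adds 1:
  {p}  = ᶜ of {q,r}
After Pass 3 the family is unchanged; done.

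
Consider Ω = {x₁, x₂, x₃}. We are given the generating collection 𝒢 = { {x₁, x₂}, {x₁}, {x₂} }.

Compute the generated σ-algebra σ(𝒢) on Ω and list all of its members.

σ(𝒢) = { ∅, {x₁}, {x₂}, {x₃}, {x₁, x₂}, {x₁, x₃}, {x₂, x₃}, Ω }

Working:
Start: 𝒢 ∪ {∅, Ω} = { ∅, {x₁}, {x₂}, {x₁, x₂}, Ω }.
Iteration 1: +3 →
  {x₃}  = Ω∖{x₁, x₂}
  {x₁, x₃}  = Ω∖{x₂}
  {x₂, x₃}  = Ω∖{x₁}
  [8 total]
After Iteration 2 the family is unchanged; done.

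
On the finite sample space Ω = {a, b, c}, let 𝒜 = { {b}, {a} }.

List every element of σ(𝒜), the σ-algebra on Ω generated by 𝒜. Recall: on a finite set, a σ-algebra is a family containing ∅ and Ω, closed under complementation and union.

|σ(𝒜)| = 8.  σ(𝒜) = { {}, {a}, {b}, {c}, {a,b}, {a,c}, {b,c}, Ω }

Trace:
Begin from { {}, {a}, {b}, Ω } (that is, 𝒜 plus ∅ and Ω).
Iteration 1. New:
  {a,b}  = {b} ∪ {a}
  {a,c}  = Ω∖{b}
  {b,c}  = Ω∖{a}
  — 7 sets.
Iteration 2: +1 →
  {c}  = Ω∖{a,b}
  — 8 sets.
After Iteration 3 the family is unchanged; done.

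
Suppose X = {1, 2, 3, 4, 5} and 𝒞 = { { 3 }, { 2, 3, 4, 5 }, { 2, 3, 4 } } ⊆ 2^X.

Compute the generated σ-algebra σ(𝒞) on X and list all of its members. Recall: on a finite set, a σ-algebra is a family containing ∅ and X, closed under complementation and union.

|σ(𝒞)| = 16.  σ(𝒞) = { {}, { 1 }, { 3 }, { 5 }, { 1, 3 }, { 1, 5 }, { 2, 4 }, { 3, 5 }, { 1, 2, 4 }, { 1, 3, 5 }, { 2, 3, 4 }, { 2, 4, 5 }, { 1, 2, 3, 4 }, { 1, 2, 4, 5 }, { 2, 3, 4, 5 }, X }

Trace:
Seed the family with 𝒞 together with ∅ and X: { {}, { 3 }, { 2, 3, 4 }, { 2, 3, 4, 5 }, X }.
Iteration 1: +3 →
  { 1 }  = X∖{ 2, 3, 4, 5 }
  { 1, 5 }  = X∖{ 2, 3, 4 }
  { 1, 2, 4, 5 }  = X∖{ 3 }
  — 8 sets.
Iteration 2 adds 3:
  { 1, 3 }  = { 3 } ∪ { 1 }
  { 1, 3, 5 }  = { 3 } ∪ { 1, 5 }
  { 1, 2, 3, 4 }  = { 2, 3, 4 } ∪ { 1 }
  — 11 sets.
Iteration 3 (3 new):
  { 5 }  = X∖{ 1, 2, 3, 4 }
  { 2, 4 }  = X∖{ 1, 3, 5 }
  { 2, 4, 5 }  = X∖{ 1, 3 }
  — 14 sets.
Iteration 4 adds 2:
  { 3, 5 }  = { 3 } ∪ { 5 }
  { 1, 2, 4 }  = { 2, 4 } ∪ { 1 }
  — 16 sets.
Iteration 5: no new sets; the family is a σ-algebra.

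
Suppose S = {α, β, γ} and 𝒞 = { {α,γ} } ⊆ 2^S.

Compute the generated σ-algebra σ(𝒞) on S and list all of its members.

|σ(𝒞)| = 4.  σ(𝒞) = { {}, {β}, {α,γ}, S }

Check:
Start: 𝒞 ∪ {∅, S} = { {}, {α,γ}, S }.
Round 1. New:
  {β}  = complement {α,γ}
Round 2 adds nothing — fixpoint reached.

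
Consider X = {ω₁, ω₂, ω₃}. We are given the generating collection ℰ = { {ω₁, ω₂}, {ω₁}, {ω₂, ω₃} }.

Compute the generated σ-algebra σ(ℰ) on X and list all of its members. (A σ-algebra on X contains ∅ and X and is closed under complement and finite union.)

Seed the family with ℰ together with ∅ and X: { ∅, {ω₁}, {ω₁, ω₂}, {ω₂, ω₃}, X }.
Round 1 (1 new):
  {ω₃}  = complement {ω₁, ω₂}
  — 6 sets.
Round 2 adds 1:
  {ω₁, ω₃}  = {ω₃} ∪ {ω₁}
  — 7 sets.
Round 3. New:
  {ω₂}  = complement {ω₁, ω₃}
  — 8 sets.
Round 4 adds nothing — fixpoint reached.

|σ(ℰ)| = 8.  σ(ℰ) = { ∅, {ω₁}, {ω₂}, {ω₃}, {ω₁, ω₂}, {ω₁, ω₃}, {ω₂, ω₃}, X }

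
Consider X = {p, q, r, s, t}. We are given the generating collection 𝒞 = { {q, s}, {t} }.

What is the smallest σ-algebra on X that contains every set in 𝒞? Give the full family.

Seed the family with 𝒞 together with ∅ and X: { {}, {t}, {q, s}, X }.
Pass 1 adds 3:
  {p, r, t}  = {q, s}ᶜ
  {q, s, t}  = {q, s} ∪ {t}
  {p, q, r, s}  = {t}ᶜ
Pass 2: +1 →
  {p, r}  = {q, s, t}ᶜ
After Pass 3 the family is unchanged; done.

Therefore σ(𝒞) = { {}, {t}, {p, r}, {q, s}, {p, r, t}, {q, s, t}, {p, q, r, s}, X } (|σ(𝒞)| = 8).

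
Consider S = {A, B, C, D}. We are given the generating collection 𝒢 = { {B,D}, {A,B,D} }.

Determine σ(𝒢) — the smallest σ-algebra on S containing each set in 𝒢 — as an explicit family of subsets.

Seed the family with 𝒢 together with ∅ and S: { {}, {B,D}, {A,B,D}, S }.
Pass 1. New:
  {C}  = S∖{A,B,D}
  {A,C}  = S∖{B,D}
  — 6 sets.
Pass 2: +1 →
  {B,C,D}  = {C} ∪ {B,D}
  — 7 sets.
Pass 3 (1 new):
  {A}  = S∖{B,C,D}
  — 8 sets.
Pass 4: stable.

Therefore σ(𝒢) = { {}, {A}, {C}, {A,C}, {B,D}, {A,B,D}, {B,C,D}, S } (|σ(𝒢)| = 8).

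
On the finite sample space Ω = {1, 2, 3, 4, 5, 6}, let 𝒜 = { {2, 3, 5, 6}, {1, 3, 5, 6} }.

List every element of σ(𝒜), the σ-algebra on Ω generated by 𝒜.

Begin from { {}, {1, 3, 5, 6}, {2, 3, 5, 6}, Ω } (that is, 𝒜 plus ∅ and Ω).
Step 1: +3 →
  {1, 4}  = Ω∖{2, 3, 5, 6}
  {2, 4}  = Ω∖{1, 3, 5, 6}
  {1, 2, 3, 5, 6}  = {2, 3, 5, 6} ∪ {1, 3, 5, 6}
  |family| = 7
Step 2 adds 4:
  {4}  = Ω∖{1, 2, 3, 5, 6}
  {1, 2, 4}  = {1, 4} ∪ {2, 4}
  {1, 3, 4, 5, 6}  = {1, 3, 5, 6} ∪ {1, 4}
  {2, 3, 4, 5, 6}  = {2, 4} ∪ {2, 3, 5, 6}
  |family| = 11
Step 3: +3 →
  {1}  = Ω∖{2, 3, 4, 5, 6}
  {2}  = Ω∖{1, 3, 4, 5, 6}
  {3, 5, 6}  = Ω∖{1, 2, 4}
  |family| = 14
Step 4 (2 new):
  {1, 2}  = {1} ∪ {2}
  {3, 4, 5, 6}  = {3, 5, 6} ∪ {4}
  |family| = 16
Step 5: no new sets; the family is a σ-algebra.

Hence σ(𝒜) has 16 members: { {}, {1}, {2}, {4}, {1, 2}, {1, 4}, {2, 4}, {1, 2, 4}, {3, 5, 6}, {1, 3, 5, 6}, {2, 3, 5, 6}, {3, 4, 5, 6}, {1, 2, 3, 5, 6}, {1, 3, 4, 5, 6}, {2, 3, 4, 5, 6}, Ω }.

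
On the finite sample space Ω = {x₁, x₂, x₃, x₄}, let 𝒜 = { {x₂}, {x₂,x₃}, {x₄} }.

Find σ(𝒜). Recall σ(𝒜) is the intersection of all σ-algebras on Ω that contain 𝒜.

Begin from { ∅, {x₂}, {x₄}, {x₂,x₃}, Ω } (that is, 𝒜 plus ∅ and Ω).
Iteration 1. New:
  {x₁,x₄}  = Ω∖{x₂,x₃}
  {x₂,x₄}  = {x₄} ∪ {x₂}
  {x₁,x₂,x₃}  = Ω∖{x₄}
  {x₁,x₃,x₄}  = Ω∖{x₂}
  {x₂,x₃,x₄}  = {x₂,x₃} ∪ {x₄}
  (now 10)
Iteration 2: 3 new —
  {x₁}  = Ω∖{x₂,x₃,x₄}
  {x₁,x₃}  = Ω∖{x₂,x₄}
  {x₁,x₂,x₄}  = {x₂} ∪ {x₁,x₄}
  (now 13)
Iteration 3: 2 new —
  {x₃}  = Ω∖{x₁,x₂,x₄}
  {x₁,x₂}  = {x₂} ∪ {x₁}
  (now 15)
Iteration 4 (1 new):
  {x₃,x₄}  = Ω∖{x₁,x₂}
  (now 16)
Iteration 5 adds nothing — fixpoint reached.

Hence σ(𝒜) has 16 members: { ∅, {x₁}, {x₂}, {x₃}, {x₄}, {x₁,x₂}, {x₁,x₃}, {x₁,x₄}, {x₂,x₃}, {x₂,x₄}, {x₃,x₄}, {x₁,x₂,x₃}, {x₁,x₂,x₄}, {x₁,x₃,x₄}, {x₂,x₃,x₄}, Ω }.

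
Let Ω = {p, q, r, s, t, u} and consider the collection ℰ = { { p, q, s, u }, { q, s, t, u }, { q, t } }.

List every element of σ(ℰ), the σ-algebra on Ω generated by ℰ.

Answer: σ(ℰ) = { ∅, { p }, { q }, { r }, { t }, { p, q }, { p, r }, { p, t }, { q, r }, { q, t }, { r, t }, { s, u }, { p, q, r }, { p, q, t }, { p, r, t }, { p, s, u }, { q, r, t }, { q, s, u }, { r, s, u }, { s, t, u }, { p, q, r, t }, { p, q, s, u }, { p, r, s, u }, { p, s, t, u }, { q, r, s, u }, { q, s, t, u }, { r, s, t, u }, { p, q, r, s, u }, { p, q, s, t, u }, { p, r, s, t, u }, { q, r, s, t, u }, Ω }

Derivation:
Start: ℰ ∪ {∅, Ω} = { ∅, { q, t }, { p, q, s, u }, { q, s, t, u }, Ω }.
Round 1 adds 4:
  { p, r }  = complement { q, s, t, u }
  { r, t }  = complement { p, q, s, u }
  { p, r, s, u }  = complement { q, t }
  { p, q, s, t, u }  = { q, t } ∪ { p, q, s, u }
  (now 9)
Round 2. New:
  { r }  = complement { p, q, s, t, u }
  { p, r, t }  = { p, r } ∪ { r, t }
  { q, r, t }  = { q, t } ∪ { r, t }
  { p, q, r, t }  = { q, t } ∪ { p, r }
  { p, q, r, s, u }  = { p, q, s, u } ∪ { p, r }
  { p, r, s, t, u }  = { p, r, s, u } ∪ { r, t }
  { q, r, s, t, u }  = { q, s, t, u } ∪ { r, t }
  (now 16)
Round 3: +6 →
  { p }  = complement { q, r, s, t, u }
  { q }  = complement { p, r, s, t, u }
  { t }  = complement { p, q, r, s, u }
  { s, u }  = complement { p, q, r, t }
  { p, s, u }  = complement { q, r, t }
  { q, s, u }  = complement { p, r, t }
  (now 22)
Round 4. New:
  { p, q }  = { q } ∪ { p }
  { p, t }  = { t } ∪ { p }
  { q, r }  = { q } ∪ { r }
  { p, q, r }  = { q } ∪ { p, r }
  { p, q, t }  = { q, t } ∪ { p }
  { r, s, u }  = { r } ∪ { s, u }
  { s, t, u }  = { t } ∪ { s, u }
  { p, s, t, u }  = { p, s, u } ∪ { t }
  { q, r, s, u }  = { q, s, u } ∪ { r }
  { r, s, t, u }  = { r, t } ∪ { s, u }
  (now 32)
Round 5 adds nothing — fixpoint reached.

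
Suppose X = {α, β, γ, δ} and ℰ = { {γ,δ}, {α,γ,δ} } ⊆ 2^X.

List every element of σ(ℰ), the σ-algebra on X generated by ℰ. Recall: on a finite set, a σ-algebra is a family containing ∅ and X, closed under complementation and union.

Take S₀ = ℰ ∪ {∅, X} = { {}, {γ,δ}, {α,γ,δ}, X }.
Step 1 adds 2:
  {β}  = ᶜ of {α,γ,δ}
  {α,β}  = ᶜ of {γ,δ}
  |family| = 6
Step 2: 1 new —
  {β,γ,δ}  = {γ,δ} ∪ {β}
  |family| = 7
Step 3: 1 new —
  {α}  = ᶜ of {β,γ,δ}
  |family| = 8
Step 4: already closed under ᶜ and ∪.

Hence σ(ℰ) has 8 members: { {}, {α}, {β}, {α,β}, {γ,δ}, {α,γ,δ}, {β,γ,δ}, X }.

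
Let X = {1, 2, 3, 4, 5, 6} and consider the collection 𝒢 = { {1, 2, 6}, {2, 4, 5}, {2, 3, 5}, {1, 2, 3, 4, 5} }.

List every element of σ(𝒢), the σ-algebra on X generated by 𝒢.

Start: 𝒢 ∪ {∅, X} = { ∅, {1, 2, 6}, {2, 3, 5}, {2, 4, 5}, {1, 2, 3, 4, 5}, X }.
Step 1: +7 →
  {6}  = complement {1, 2, 3, 4, 5}
  {1, 3, 6}  = complement {2, 4, 5}
  {1, 4, 6}  = complement {2, 3, 5}
  {3, 4, 5}  = complement {1, 2, 6}
  {2, 3, 4, 5}  = {2, 3, 5} ∪ {2, 4, 5}
  {1, 2, 3, 5, 6}  = {2, 3, 5} ∪ {1, 2, 6}
  {1, 2, 4, 5, 6}  = {1, 2, 6} ∪ {2, 4, 5}
Step 2 (11 new):
  {3}  = complement {1, 2, 4, 5, 6}
  {4}  = complement {1, 2, 3, 5, 6}
  {1, 6}  = complement {2, 3, 4, 5}
  {1, 2, 3, 6}  = {1, 3, 6} ∪ {1, 2, 6}
  {1, 2, 4, 6}  = {1, 4, 6} ∪ {1, 2, 6}
  {1, 3, 4, 6}  = {1, 3, 6} ∪ {1, 4, 6}
  {2, 3, 5, 6}  = {6} ∪ {2, 3, 5}
  {2, 4, 5, 6}  = {6} ∪ {2, 4, 5}
  {3, 4, 5, 6}  = {3, 4, 5} ∪ {6}
  {1, 3, 4, 5, 6}  = {3, 4, 5} ∪ {1, 3, 6}
  {2, 3, 4, 5, 6}  = {2, 3, 4, 5} ∪ {6}
Step 3 adds 12:
  {1}  = complement {2, 3, 4, 5, 6}
  {2}  = complement {1, 3, 4, 5, 6}
  {1, 2}  = complement {3, 4, 5, 6}
  {1, 3}  = complement {2, 4, 5, 6}
  {1, 4}  = complement {2, 3, 5, 6}
  {2, 5}  = complement {1, 3, 4, 6}
  {3, 4}  = {3} ∪ {4}
  {3, 5}  = complement {1, 2, 4, 6}
  {3, 6}  = {6} ∪ {3}
  {4, 5}  = complement {1, 2, 3, 6}
  {4, 6}  = {6} ∪ {4}
  {1, 2, 3, 4, 6}  = {1, 3, 6} ∪ {1, 2, 4, 6}
Step 4 (24 new):
  {5}  = complement {1, 2, 3, 4, 6}
  {2, 3}  = {2} ∪ {3}
  {2, 4}  = {2} ∪ {4}
  {2, 6}  = {2} ∪ {6}
  {1, 2, 3}  = {1, 2} ∪ {3}
  {1, 2, 4}  = {1, 2} ∪ {1, 4}
  {1, 2, 5}  = {2, 5} ∪ {1, 2}
  {1, 3, 4}  = {3, 4} ∪ {1}
  {1, 3, 5}  = {1} ∪ {3, 5}
  {1, 4, 5}  = {1} ∪ {4, 5}
  {2, 3, 4}  = {3, 4} ∪ {2}
  {2, 3, 6}  = {2} ∪ {3, 6}
  {2, 4, 6}  = {2} ∪ {4, 6}
  {2, 5, 6}  = {2, 5} ∪ {6}
  {3, 4, 6}  = {3, 4} ∪ {6}
  {3, 5, 6}  = {6} ∪ {3, 5}
  {4, 5, 6}  = {6} ∪ {4, 5}
  {1, 2, 3, 4}  = {3, 4} ∪ {1, 2}
  {1, 2, 3, 5}  = complement {4, 6}
  {1, 2, 4, 5}  = complement {3, 6}
  {1, 2, 5, 6}  = complement {3, 4}
  {1, 3, 4, 5}  = {3, 4, 5} ∪ {1}
  {1, 3, 5, 6}  = {1, 3, 6} ∪ {3, 5}
  {1, 4, 5, 6}  = {1, 6} ∪ {4, 5}
Step 5 (4 new):
  {1, 5}  = {5} ∪ {1}
  {5, 6}  = complement {1, 2, 3, 4}
  {1, 5, 6}  = complement {2, 3, 4}
  {2, 3, 4, 6}  = {2, 4, 6} ∪ {3, 4}
Step 6: stable.

σ(𝒢) = { ∅, {1}, {2}, {3}, {4}, {5}, {6}, {1, 2}, {1, 3}, {1, 4}, {1, 5}, {1, 6}, {2, 3}, {2, 4}, {2, 5}, {2, 6}, {3, 4}, {3, 5}, {3, 6}, {4, 5}, {4, 6}, {5, 6}, {1, 2, 3}, {1, 2, 4}, {1, 2, 5}, {1, 2, 6}, {1, 3, 4}, {1, 3, 5}, {1, 3, 6}, {1, 4, 5}, {1, 4, 6}, {1, 5, 6}, {2, 3, 4}, {2, 3, 5}, {2, 3, 6}, {2, 4, 5}, {2, 4, 6}, {2, 5, 6}, {3, 4, 5}, {3, 4, 6}, {3, 5, 6}, {4, 5, 6}, {1, 2, 3, 4}, {1, 2, 3, 5}, {1, 2, 3, 6}, {1, 2, 4, 5}, {1, 2, 4, 6}, {1, 2, 5, 6}, {1, 3, 4, 5}, {1, 3, 4, 6}, {1, 3, 5, 6}, {1, 4, 5, 6}, {2, 3, 4, 5}, {2, 3, 4, 6}, {2, 3, 5, 6}, {2, 4, 5, 6}, {3, 4, 5, 6}, {1, 2, 3, 4, 5}, {1, 2, 3, 4, 6}, {1, 2, 3, 5, 6}, {1, 2, 4, 5, 6}, {1, 3, 4, 5, 6}, {2, 3, 4, 5, 6}, X }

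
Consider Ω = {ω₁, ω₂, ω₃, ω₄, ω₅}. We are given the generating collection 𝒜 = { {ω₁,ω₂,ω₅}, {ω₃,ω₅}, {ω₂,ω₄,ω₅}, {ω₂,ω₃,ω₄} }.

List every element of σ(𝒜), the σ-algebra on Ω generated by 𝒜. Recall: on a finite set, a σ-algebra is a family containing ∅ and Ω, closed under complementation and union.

Begin from { {}, {ω₃,ω₅}, {ω₁,ω₂,ω₅}, {ω₂,ω₃,ω₄}, {ω₂,ω₄,ω₅}, Ω } (that is, 𝒜 plus ∅ and Ω).
Iteration 1: +7 →
  {ω₁,ω₃}  = ᶜ of {ω₂,ω₄,ω₅}
  {ω₁,ω₅}  = ᶜ of {ω₂,ω₃,ω₄}
  {ω₃,ω₄}  = ᶜ of {ω₁,ω₂,ω₅}
  {ω₁,ω₂,ω₄}  = ᶜ of {ω₃,ω₅}
  {ω₁,ω₂,ω₃,ω₅}  = {ω₁,ω₂,ω₅} ∪ {ω₃,ω₅}
  {ω₁,ω₂,ω₄,ω₅}  = {ω₁,ω₂,ω₅} ∪ {ω₂,ω₄,ω₅}
  {ω₂,ω₃,ω₄,ω₅}  = {ω₂,ω₃,ω₄} ∪ {ω₃,ω₅}
  [13 total]
Iteration 2. New:
  {ω₁}  = ᶜ of {ω₂,ω₃,ω₄,ω₅}
  {ω₃}  = ᶜ of {ω₁,ω₂,ω₄,ω₅}
  {ω₄}  = ᶜ of {ω₁,ω₂,ω₃,ω₅}
  {ω₁,ω₃,ω₄}  = {ω₃,ω₄} ∪ {ω₁,ω₃}
  {ω₁,ω₃,ω₅}  = {ω₁,ω₃} ∪ {ω₁,ω₅}
  {ω₃,ω₄,ω₅}  = {ω₃,ω₄} ∪ {ω₃,ω₅}
  {ω₁,ω₂,ω₃,ω₄}  = {ω₃,ω₄} ∪ {ω₁,ω₂,ω₄}
  {ω₁,ω₃,ω₄,ω₅}  = {ω₃,ω₄} ∪ {ω₁,ω₅}
  [21 total]
Iteration 3: +7 →
  {ω₂}  = ᶜ of {ω₁,ω₃,ω₄,ω₅}
  {ω₅}  = ᶜ of {ω₁,ω₂,ω₃,ω₄}
  {ω₁,ω₂}  = ᶜ of {ω₃,ω₄,ω₅}
  {ω₁,ω₄}  = {ω₄} ∪ {ω₁}
  {ω₂,ω₄}  = ᶜ of {ω₁,ω₃,ω₅}
  {ω₂,ω₅}  = ᶜ of {ω₁,ω₃,ω₄}
  {ω₁,ω₄,ω₅}  = {ω₁,ω₅} ∪ {ω₄}
  [28 total]
Iteration 4 adds 4:
  {ω₂,ω₃}  = ᶜ of {ω₁,ω₄,ω₅}
  {ω₄,ω₅}  = {ω₅} ∪ {ω₄}
  {ω₁,ω₂,ω₃}  = {ω₁,ω₂} ∪ {ω₃}
  {ω₂,ω₃,ω₅}  = ᶜ of {ω₁,ω₄}
  [32 total]
Iteration 5: closed — nothing new.

Therefore σ(𝒜) = { {}, {ω₁}, {ω₂}, {ω₃}, {ω₄}, {ω₅}, {ω₁,ω₂}, {ω₁,ω₃}, {ω₁,ω₄}, {ω₁,ω₅}, {ω₂,ω₃}, {ω₂,ω₄}, {ω₂,ω₅}, {ω₃,ω₄}, {ω₃,ω₅}, {ω₄,ω₅}, {ω₁,ω₂,ω₃}, {ω₁,ω₂,ω₄}, {ω₁,ω₂,ω₅}, {ω₁,ω₃,ω₄}, {ω₁,ω₃,ω₅}, {ω₁,ω₄,ω₅}, {ω₂,ω₃,ω₄}, {ω₂,ω₃,ω₅}, {ω₂,ω₄,ω₅}, {ω₃,ω₄,ω₅}, {ω₁,ω₂,ω₃,ω₄}, {ω₁,ω₂,ω₃,ω₅}, {ω₁,ω₂,ω₄,ω₅}, {ω₁,ω₃,ω₄,ω₅}, {ω₂,ω₃,ω₄,ω₅}, Ω } (|σ(𝒜)| = 32).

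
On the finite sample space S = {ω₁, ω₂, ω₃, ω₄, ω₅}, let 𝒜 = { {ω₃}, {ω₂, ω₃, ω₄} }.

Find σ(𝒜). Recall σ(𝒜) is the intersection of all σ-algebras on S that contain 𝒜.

Begin from { ∅, {ω₃}, {ω₂, ω₃, ω₄}, S } (that is, 𝒜 plus ∅ and S).
Pass 1. New:
  {ω₁, ω₅}  = ᶜ of {ω₂, ω₃, ω₄}
  {ω₁, ω₂, ω₄, ω₅}  = ᶜ of {ω₃}
  (now 6)
Pass 2. New:
  {ω₁, ω₃, ω₅}  = {ω₃} ∪ {ω₁, ω₅}
  (now 7)
Pass 3. New:
  {ω₂, ω₄}  = ᶜ of {ω₁, ω₃, ω₅}
  (now 8)
After Pass 4 the family is unchanged; done.

|σ(𝒜)| = 8.  σ(𝒜) = { ∅, {ω₃}, {ω₁, ω₅}, {ω₂, ω₄}, {ω₁, ω₃, ω₅}, {ω₂, ω₃, ω₄}, {ω₁, ω₂, ω₄, ω₅}, S }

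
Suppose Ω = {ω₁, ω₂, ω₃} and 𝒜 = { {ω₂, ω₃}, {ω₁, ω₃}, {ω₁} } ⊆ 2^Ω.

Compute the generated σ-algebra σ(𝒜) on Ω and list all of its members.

Answer: σ(𝒜) = { {}, {ω₁}, {ω₂}, {ω₃}, {ω₁, ω₂}, {ω₁, ω₃}, {ω₂, ω₃}, Ω }

Working:
Begin from { {}, {ω₁}, {ω₁, ω₃}, {ω₂, ω₃}, Ω } (that is, 𝒜 plus ∅ and Ω).
Round 1 adds 1:
  {ω₂}  = complement {ω₁, ω₃}
  [6 total]
Round 2: +1 →
  {ω₁, ω₂}  = {ω₂} ∪ {ω₁}
  [7 total]
Round 3: 1 new —
  {ω₃}  = complement {ω₁, ω₂}
  [8 total]
After Round 4 the family is unchanged; done.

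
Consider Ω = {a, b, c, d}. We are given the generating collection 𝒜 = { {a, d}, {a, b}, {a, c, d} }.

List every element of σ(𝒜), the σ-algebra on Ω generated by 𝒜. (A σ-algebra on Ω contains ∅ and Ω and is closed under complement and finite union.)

|σ(𝒜)| = 16.  σ(𝒜) = { {}, {a}, {b}, {c}, {d}, {a, b}, {a, c}, {a, d}, {b, c}, {b, d}, {c, d}, {a, b, c}, {a, b, d}, {a, c, d}, {b, c, d}, Ω }

Working:
Start: 𝒜 ∪ {∅, Ω} = { {}, {a, b}, {a, d}, {a, c, d}, Ω }.
Round 1: 4 new —
  {b}  = complement {a, c, d}
  {b, c}  = complement {a, d}
  {c, d}  = complement {a, b}
  {a, b, d}  = {a, d} ∪ {a, b}
  (now 9)
Round 2 adds 3:
  {c}  = complement {a, b, d}
  {a, b, c}  = {a, b} ∪ {b, c}
  {b, c, d}  = {c, d} ∪ {b}
  (now 12)
Round 3: 2 new —
  {a}  = complement {b, c, d}
  {d}  = complement {a, b, c}
  (now 14)
Round 4: 2 new —
  {a, c}  = {c} ∪ {a}
  {b, d}  = {d} ∪ {b}
  (now 16)
Round 5: no new sets; the family is a σ-algebra.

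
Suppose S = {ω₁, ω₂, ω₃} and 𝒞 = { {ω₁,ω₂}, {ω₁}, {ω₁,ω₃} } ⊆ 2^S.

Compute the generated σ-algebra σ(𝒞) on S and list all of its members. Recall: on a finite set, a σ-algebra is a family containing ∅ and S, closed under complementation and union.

Begin from { {}, {ω₁}, {ω₁,ω₂}, {ω₁,ω₃}, S } (that is, 𝒞 plus ∅ and S).
Iteration 1 adds 3:
  {ω₂}  = S∖{ω₁,ω₃}
  {ω₃}  = S∖{ω₁,ω₂}
  {ω₂,ω₃}  = S∖{ω₁}
  |family| = 8
Iteration 2: no new sets; the family is a σ-algebra.

Hence σ(𝒞) has 8 members: { {}, {ω₁}, {ω₂}, {ω₃}, {ω₁,ω₂}, {ω₁,ω₃}, {ω₂,ω₃}, S }.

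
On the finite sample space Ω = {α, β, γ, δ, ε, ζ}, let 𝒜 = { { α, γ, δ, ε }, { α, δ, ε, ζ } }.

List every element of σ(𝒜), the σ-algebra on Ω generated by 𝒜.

Answer: σ(𝒜) = { {  }, { β }, { γ }, { ζ }, { β, γ }, { β, ζ }, { γ, ζ }, { α, δ, ε }, { β, γ, ζ }, { α, β, δ, ε }, { α, γ, δ, ε }, { α, δ, ε, ζ }, { α, β, γ, δ, ε }, { α, β, δ, ε, ζ }, { α, γ, δ, ε, ζ }, Ω }

Trace:
Seed the family with 𝒜 together with ∅ and Ω: { {  }, { α, γ, δ, ε }, { α, δ, ε, ζ }, Ω }.
Step 1. New:
  { β, γ }  = complement { α, δ, ε, ζ }
  { β, ζ }  = complement { α, γ, δ, ε }
  { α, γ, δ, ε, ζ }  = { α, δ, ε, ζ } ∪ { α, γ, δ, ε }
  — 7 sets.
Step 2. New:
  { β }  = complement { α, γ, δ, ε, ζ }
  { β, γ, ζ }  = { β, γ } ∪ { β, ζ }
  { α, β, γ, δ, ε }  = { β, γ } ∪ { α, γ, δ, ε }
  { α, β, δ, ε, ζ }  = { α, δ, ε, ζ } ∪ { β, ζ }
  — 11 sets.
Step 3 adds 3:
  { γ }  = complement { α, β, δ, ε, ζ }
  { ζ }  = complement { α, β, γ, δ, ε }
  { α, δ, ε }  = complement { β, γ, ζ }
  — 14 sets.
Step 4. New:
  { γ, ζ }  = { γ } ∪ { ζ }
  { α, β, δ, ε }  = { α, δ, ε } ∪ { β }
  — 16 sets.
Step 5: no new sets; the family is a σ-algebra.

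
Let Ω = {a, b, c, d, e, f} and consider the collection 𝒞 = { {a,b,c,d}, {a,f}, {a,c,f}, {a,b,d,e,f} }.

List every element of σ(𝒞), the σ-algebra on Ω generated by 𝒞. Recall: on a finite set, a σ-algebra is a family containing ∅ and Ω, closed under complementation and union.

σ(𝒞) = { {}, {a}, {c}, {e}, {f}, {a,c}, {a,e}, {a,f}, {b,d}, {c,e}, {c,f}, {e,f}, {a,b,d}, {a,c,e}, {a,c,f}, {a,e,f}, {b,c,d}, {b,d,e}, {b,d,f}, {c,e,f}, {a,b,c,d}, {a,b,d,e}, {a,b,d,f}, {a,c,e,f}, {b,c,d,e}, {b,c,d,f}, {b,d,e,f}, {a,b,c,d,e}, {a,b,c,d,f}, {a,b,d,e,f}, {b,c,d,e,f}, Ω }

Trace:
Start: 𝒞 ∪ {∅, Ω} = { {}, {a,f}, {a,c,f}, {a,b,c,d}, {a,b,d,e,f}, Ω }.
Iteration 1 adds 5:
  {c}  = {a,b,d,e,f}ᶜ
  {e,f}  = {a,b,c,d}ᶜ
  {b,d,e}  = {a,c,f}ᶜ
  {b,c,d,e}  = {a,f}ᶜ
  {a,b,c,d,f}  = {a,c,f} ∪ {a,b,c,d}
  [11 total]
Iteration 2 (7 new):
  {e}  = {a,b,c,d,f}ᶜ
  {a,e,f}  = {e,f} ∪ {a,f}
  {c,e,f}  = {e,f} ∪ {c}
  {a,c,e,f}  = {e,f} ∪ {a,c,f}
  {b,d,e,f}  = {e,f} ∪ {b,d,e}
  {a,b,c,d,e}  = {b,c,d,e} ∪ {a,b,c,d}
  {b,c,d,e,f}  = {e,f} ∪ {b,c,d,e}
  [18 total]
Iteration 3 adds 7:
  {a}  = {b,c,d,e,f}ᶜ
  {f}  = {a,b,c,d,e}ᶜ
  {a,c}  = {b,d,e,f}ᶜ
  {b,d}  = {a,c,e,f}ᶜ
  {c,e}  = {c} ∪ {e}
  {a,b,d}  = {c,e,f}ᶜ
  {b,c,d}  = {a,e,f}ᶜ
  [25 total]
Iteration 4: 7 new —
  {a,e}  = {e} ∪ {a}
  {c,f}  = {f} ∪ {c}
  {a,c,e}  = {e} ∪ {a,c}
  {b,d,f}  = {f} ∪ {b,d}
  {a,b,d,e}  = {a,b,d} ∪ {e}
  {a,b,d,f}  = {c,e}ᶜ
  {b,c,d,f}  = {b,c,d} ∪ {f}
  [32 total]
Iteration 5 adds nothing — fixpoint reached.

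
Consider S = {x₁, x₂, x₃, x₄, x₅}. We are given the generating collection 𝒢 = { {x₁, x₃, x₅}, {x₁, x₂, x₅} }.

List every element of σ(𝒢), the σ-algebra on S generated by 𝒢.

Begin from { {}, {x₁, x₂, x₅}, {x₁, x₃, x₅}, S } (that is, 𝒢 plus ∅ and S).
Pass 1: +3 →
  {x₂, x₄}  = {x₁, x₃, x₅}ᶜ
  {x₃, x₄}  = {x₁, x₂, x₅}ᶜ
  {x₁, x₂, x₃, x₅}  = {x₁, x₃, x₅} ∪ {x₁, x₂, x₅}
Pass 2 (4 new):
  {x₄}  = {x₁, x₂, x₃, x₅}ᶜ
  {x₂, x₃, x₄}  = {x₃, x₄} ∪ {x₂, x₄}
  {x₁, x₂, x₄, x₅}  = {x₁, x₂, x₅} ∪ {x₂, x₄}
  {x₁, x₃, x₄, x₅}  = {x₃, x₄} ∪ {x₁, x₃, x₅}
Pass 3: +3 →
  {x₂}  = {x₁, x₃, x₄, x₅}ᶜ
  {x₃}  = {x₁, x₂, x₄, x₅}ᶜ
  {x₁, x₅}  = {x₂, x₃, x₄}ᶜ
Pass 4: 2 new —
  {x₂, x₃}  = {x₃} ∪ {x₂}
  {x₁, x₄, x₅}  = {x₁, x₅} ∪ {x₄}
Pass 5: already closed under ᶜ and ∪.

|σ(𝒢)| = 16.  σ(𝒢) = { {}, {x₂}, {x₃}, {x₄}, {x₁, x₅}, {x₂, x₃}, {x₂, x₄}, {x₃, x₄}, {x₁, x₂, x₅}, {x₁, x₃, x₅}, {x₁, x₄, x₅}, {x₂, x₃, x₄}, {x₁, x₂, x₃, x₅}, {x₁, x₂, x₄, x₅}, {x₁, x₃, x₄, x₅}, S }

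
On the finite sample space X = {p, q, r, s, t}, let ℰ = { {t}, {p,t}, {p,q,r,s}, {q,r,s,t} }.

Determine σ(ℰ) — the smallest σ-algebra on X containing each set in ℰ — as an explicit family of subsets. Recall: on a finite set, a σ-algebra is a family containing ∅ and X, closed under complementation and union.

Begin from { {}, {t}, {p,t}, {p,q,r,s}, {q,r,s,t}, X } (that is, ℰ plus ∅ and X).
Round 1 (2 new):
  {p}  = complement {q,r,s,t}
  {q,r,s}  = complement {p,t}
  (now 8)
Round 2: no new sets; the family is a σ-algebra.

Hence σ(ℰ) has 8 members: { {}, {p}, {t}, {p,t}, {q,r,s}, {p,q,r,s}, {q,r,s,t}, X }.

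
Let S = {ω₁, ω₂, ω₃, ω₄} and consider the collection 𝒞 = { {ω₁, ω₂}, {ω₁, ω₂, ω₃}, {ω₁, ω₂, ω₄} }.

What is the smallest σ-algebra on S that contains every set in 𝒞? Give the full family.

Initial family (5 sets): { {}, {ω₁, ω₂}, {ω₁, ω₂, ω₃}, {ω₁, ω₂, ω₄}, S }.
Round 1: +3 →
  {ω₃}  = ᶜ of {ω₁, ω₂, ω₄}
  {ω₄}  = ᶜ of {ω₁, ω₂, ω₃}
  {ω₃, ω₄}  = ᶜ of {ω₁, ω₂}
  [8 total]
Round 2: closed — nothing new.

|σ(𝒞)| = 8.  σ(𝒞) = { {}, {ω₃}, {ω₄}, {ω₁, ω₂}, {ω₃, ω₄}, {ω₁, ω₂, ω₃}, {ω₁, ω₂, ω₄}, S }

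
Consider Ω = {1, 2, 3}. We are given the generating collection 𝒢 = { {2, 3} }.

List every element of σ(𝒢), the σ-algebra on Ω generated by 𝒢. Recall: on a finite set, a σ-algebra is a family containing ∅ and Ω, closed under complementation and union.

Initial family (3 sets): { {}, {2, 3}, Ω }.
Round 1 adds 1:
  {1}  = complement {2, 3}
Round 2 adds nothing — fixpoint reached.

Hence σ(𝒢) has 4 members: { {}, {1}, {2, 3}, Ω }.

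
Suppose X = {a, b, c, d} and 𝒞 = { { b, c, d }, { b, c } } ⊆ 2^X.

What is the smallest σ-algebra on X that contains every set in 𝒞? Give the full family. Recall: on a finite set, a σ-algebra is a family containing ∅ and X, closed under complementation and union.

Take S₀ = 𝒞 ∪ {∅, X} = { ∅, { b, c }, { b, c, d }, X }.
Round 1 (2 new):
  { a }  = X∖{ b, c, d }
  { a, d }  = X∖{ b, c }
  — 6 sets.
Round 2: 1 new —
  { a, b, c }  = { b, c } ∪ { a }
  — 7 sets.
Round 3: +1 →
  { d }  = X∖{ a, b, c }
  — 8 sets.
After Round 4 the family is unchanged; done.

|σ(𝒞)| = 8.  σ(𝒞) = { ∅, { a }, { d }, { a, d }, { b, c }, { a, b, c }, { b, c, d }, X }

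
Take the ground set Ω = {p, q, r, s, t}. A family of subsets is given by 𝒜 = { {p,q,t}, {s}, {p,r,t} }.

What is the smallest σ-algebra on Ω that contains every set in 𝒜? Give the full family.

σ(𝒜) = { ∅, {q}, {r}, {s}, {p,t}, {q,r}, {q,s}, {r,s}, {p,q,t}, {p,r,t}, {p,s,t}, {q,r,s}, {p,q,r,t}, {p,q,s,t}, {p,r,s,t}, Ω }

Trace:
Seed the family with 𝒜 together with ∅ and Ω: { ∅, {s}, {p,q,t}, {p,r,t}, Ω }.
Round 1: 5 new —
  {q,s}  = complement {p,r,t}
  {r,s}  = complement {p,q,t}
  {p,q,r,t}  = complement {s}
  {p,q,s,t}  = {p,q,t} ∪ {s}
  {p,r,s,t}  = {s} ∪ {p,r,t}
  [10 total]
Round 2 adds 3:
  {q}  = complement {p,r,s,t}
  {r}  = complement {p,q,s,t}
  {q,r,s}  = {r,s} ∪ {q,s}
  [13 total]
Round 3 adds 2:
  {p,t}  = complement {q,r,s}
  {q,r}  = {r} ∪ {q}
  [15 total]
Round 4 (1 new):
  {p,s,t}  = complement {q,r}
  [16 total]
Round 5 adds nothing — fixpoint reached.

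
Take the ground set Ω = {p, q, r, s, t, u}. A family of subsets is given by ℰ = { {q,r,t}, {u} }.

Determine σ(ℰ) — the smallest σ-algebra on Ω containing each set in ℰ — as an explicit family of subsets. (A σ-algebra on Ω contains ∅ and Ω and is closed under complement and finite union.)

Begin from { {}, {u}, {q,r,t}, Ω } (that is, ℰ plus ∅ and Ω).
Pass 1 adds 3:
  {p,s,u}  = complement {q,r,t}
  {q,r,t,u}  = {q,r,t} ∪ {u}
  {p,q,r,s,t}  = complement {u}
Pass 2. New:
  {p,s}  = complement {q,r,t,u}
Pass 3: no new sets; the family is a σ-algebra.

Therefore σ(ℰ) = { {}, {u}, {p,s}, {p,s,u}, {q,r,t}, {q,r,t,u}, {p,q,r,s,t}, Ω } (|σ(ℰ)| = 8).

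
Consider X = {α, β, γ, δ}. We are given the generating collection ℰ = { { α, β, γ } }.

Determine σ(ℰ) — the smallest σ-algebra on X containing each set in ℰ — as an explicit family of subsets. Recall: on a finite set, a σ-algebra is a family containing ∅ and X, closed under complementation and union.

σ(ℰ) = { ∅, { δ }, { α, β, γ }, X }

Check:
Start: ℰ ∪ {∅, X} = { ∅, { α, β, γ }, X }.
Step 1 adds 1:
  { δ }  = X∖{ α, β, γ }
  — 4 sets.
Step 2: closed — nothing new.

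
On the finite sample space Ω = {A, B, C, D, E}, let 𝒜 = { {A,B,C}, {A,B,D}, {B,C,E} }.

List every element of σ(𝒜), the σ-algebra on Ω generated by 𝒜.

Start: 𝒜 ∪ {∅, Ω} = { ∅, {A,B,C}, {A,B,D}, {B,C,E}, Ω }.
Step 1 (5 new):
  {A,D}  = Ω∖{B,C,E}
  {C,E}  = Ω∖{A,B,D}
  {D,E}  = Ω∖{A,B,C}
  {A,B,C,D}  = {A,B,C} ∪ {A,B,D}
  {A,B,C,E}  = {B,C,E} ∪ {A,B,C}
  |family| = 10
Step 2 (7 new):
  {D}  = Ω∖{A,B,C,E}
  {E}  = Ω∖{A,B,C,D}
  {A,D,E}  = {D,E} ∪ {A,D}
  {C,D,E}  = {D,E} ∪ {C,E}
  {A,B,D,E}  = {A,B,D} ∪ {D,E}
  {A,C,D,E}  = {A,D} ∪ {C,E}
  {B,C,D,E}  = {D,E} ∪ {B,C,E}
  |family| = 17
Step 3: +5 →
  {A}  = Ω∖{B,C,D,E}
  {B}  = Ω∖{A,C,D,E}
  {C}  = Ω∖{A,B,D,E}
  {A,B}  = Ω∖{C,D,E}
  {B,C}  = Ω∖{A,D,E}
  |family| = 22
Step 4. New:
  {A,C}  = {C} ∪ {A}
  {A,E}  = {E} ∪ {A}
  {B,D}  = {B} ∪ {D}
  {B,E}  = {B} ∪ {E}
  {C,D}  = {C} ∪ {D}
  {A,B,E}  = {A,B} ∪ {E}
  {A,C,D}  = {C} ∪ {A,D}
  {A,C,E}  = {C,E} ∪ {A}
  {B,C,D}  = {B,C} ∪ {D}
  {B,D,E}  = {B} ∪ {D,E}
  |family| = 32
After Step 5 the family is unchanged; done.

|σ(𝒜)| = 32.  σ(𝒜) = { ∅, {A}, {B}, {C}, {D}, {E}, {A,B}, {A,C}, {A,D}, {A,E}, {B,C}, {B,D}, {B,E}, {C,D}, {C,E}, {D,E}, {A,B,C}, {A,B,D}, {A,B,E}, {A,C,D}, {A,C,E}, {A,D,E}, {B,C,D}, {B,C,E}, {B,D,E}, {C,D,E}, {A,B,C,D}, {A,B,C,E}, {A,B,D,E}, {A,C,D,E}, {B,C,D,E}, Ω }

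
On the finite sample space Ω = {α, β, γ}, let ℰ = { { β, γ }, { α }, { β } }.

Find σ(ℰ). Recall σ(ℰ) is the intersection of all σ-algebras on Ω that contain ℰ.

σ(ℰ) (8 sets): { ∅, { α }, { β }, { γ }, { α, β }, { α, γ }, { β, γ }, Ω }

Trace:
Start: ℰ ∪ {∅, Ω} = { ∅, { α }, { β }, { β, γ }, Ω }.
Round 1. New:
  { α, β }  = { β } ∪ { α }
  { α, γ }  = { β }ᶜ
  [7 total]
Round 2 adds 1:
  { γ }  = { α, β }ᶜ
  [8 total]
Round 3: stable.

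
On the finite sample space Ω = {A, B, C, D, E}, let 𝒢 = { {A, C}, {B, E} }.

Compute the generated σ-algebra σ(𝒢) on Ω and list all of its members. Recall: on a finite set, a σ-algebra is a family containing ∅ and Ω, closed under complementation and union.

Start: 𝒢 ∪ {∅, Ω} = { ∅, {A, C}, {B, E}, Ω }.
Round 1 adds 3:
  {A, C, D}  = Ω∖{B, E}
  {B, D, E}  = Ω∖{A, C}
  {A, B, C, E}  = {A, C} ∪ {B, E}
  |family| = 7
Round 2 adds 1:
  {D}  = Ω∖{A, B, C, E}
  |family| = 8
Round 3 adds nothing — fixpoint reached.

Hence σ(𝒢) has 8 members: { ∅, {D}, {A, C}, {B, E}, {A, C, D}, {B, D, E}, {A, B, C, E}, Ω }.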